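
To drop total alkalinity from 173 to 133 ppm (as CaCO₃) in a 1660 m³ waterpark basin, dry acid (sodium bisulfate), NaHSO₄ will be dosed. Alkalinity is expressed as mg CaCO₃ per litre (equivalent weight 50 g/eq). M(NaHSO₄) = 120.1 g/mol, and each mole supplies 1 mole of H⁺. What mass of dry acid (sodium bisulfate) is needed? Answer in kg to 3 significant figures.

159 kg

Volume: 1660 m³ = 1,660,000 L.
Alkalinity to neutralize: (173 − 133) = 40 mg/L as CaCO₃ × 1,660,000 L = 66,400 g as CaCO₃.
Equivalents of H⁺ required: 66,400 ÷ 50 g/eq = 1328 eq = 1328 mol NaHSO₄.
Mass of NaHSO₄: 1328 × 120.1 = 159,500 g.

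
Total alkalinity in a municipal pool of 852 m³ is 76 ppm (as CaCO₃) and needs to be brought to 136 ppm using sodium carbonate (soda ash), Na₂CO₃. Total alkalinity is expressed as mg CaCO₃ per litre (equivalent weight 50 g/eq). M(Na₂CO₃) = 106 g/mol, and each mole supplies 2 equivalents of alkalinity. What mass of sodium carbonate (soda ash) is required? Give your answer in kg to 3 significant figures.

54.2 kg

Volume: 852 m³ = 852,000 L.
Alkalinity to add: (136 − 76) = 60 mg/L as CaCO₃ × 852,000 L = 51,120 g as CaCO₃.
Equivalents: 51,120 g ÷ 50 g/eq = 1022 eq.
Each mole of Na₂CO₃ supplies 2 eq, so 1022 / 2 = 511.2 mol.
Mass: 511.2 mol × 106 g/mol = 54,190 g.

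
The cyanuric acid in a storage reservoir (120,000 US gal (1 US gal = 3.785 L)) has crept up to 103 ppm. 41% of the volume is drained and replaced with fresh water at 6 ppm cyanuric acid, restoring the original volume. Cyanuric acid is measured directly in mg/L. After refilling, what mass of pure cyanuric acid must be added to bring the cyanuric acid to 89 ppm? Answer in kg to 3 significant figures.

Volume: 120,000 US gal × 3.785 L/gal = 454,200 L.
After draining 41% and refilling: 103 × 0.59 + 6 × 0.41 = 63.23 ppm.
Deficit to target: 89 − 63.23 = 25.77 mg/L.
Mass: 25.77 mg/L × 454,200 L = 11,700 g cyanuric acid.

11.7 kg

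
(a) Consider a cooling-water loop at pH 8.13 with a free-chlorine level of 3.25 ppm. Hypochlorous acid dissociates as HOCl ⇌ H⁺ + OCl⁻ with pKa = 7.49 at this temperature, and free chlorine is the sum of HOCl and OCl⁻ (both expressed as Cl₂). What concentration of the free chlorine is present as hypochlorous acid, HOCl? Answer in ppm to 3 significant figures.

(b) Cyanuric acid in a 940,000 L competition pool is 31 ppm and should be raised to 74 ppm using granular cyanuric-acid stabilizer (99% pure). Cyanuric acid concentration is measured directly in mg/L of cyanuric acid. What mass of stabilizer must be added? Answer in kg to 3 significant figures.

(a) 0.606 ppm; (b) 40.8 kg

(a) [OCl⁻]/[HOCl] = 10^(pH − pKa) = 10^(8.13 − 7.49) = 10^0.64 = 4.365.
(a) Fraction as HOCl = 1 / (1 + 4.365) = 0.1864.
(a) HOCl = 0.1864 × 3.25 ppm = 0.6058 ppm.

(b) CYA to add: (74 − 31) = 43 mg/L × 940,000 L = 40,420 g cyanuric acid.
(b) At 99% purity: 40,420 / 0.99 = 40,830 g product.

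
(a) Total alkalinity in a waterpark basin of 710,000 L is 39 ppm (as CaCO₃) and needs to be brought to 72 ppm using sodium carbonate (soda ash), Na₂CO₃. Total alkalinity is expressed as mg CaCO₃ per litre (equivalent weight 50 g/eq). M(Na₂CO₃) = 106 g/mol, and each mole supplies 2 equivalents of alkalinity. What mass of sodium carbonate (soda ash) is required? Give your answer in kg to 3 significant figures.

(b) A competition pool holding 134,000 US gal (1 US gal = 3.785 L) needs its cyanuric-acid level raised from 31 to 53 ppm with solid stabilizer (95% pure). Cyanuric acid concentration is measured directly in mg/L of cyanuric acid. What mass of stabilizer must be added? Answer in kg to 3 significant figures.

(a) Alkalinity to add: (72 − 39) = 33 mg/L as CaCO₃ × 710,000 L = 23,430 g as CaCO₃.
(a) Equivalents: 23,430 g ÷ 50 g/eq = 468.6 eq.
(a) Each mole of Na₂CO₃ supplies 2 eq, so 468.6 / 2 = 234.3 mol.
(a) Mass: 234.3 mol × 106 g/mol = 24,840 g.

(b) Volume: 134,000 US gal × 3.785 L/gal = 507,190 L.
(b) CYA to add: (53 − 31) = 22 mg/L × 507,190 L = 11,160 g cyanuric acid.
(b) At 95% purity: 11,160 / 0.95 = 11,750 g product.

(a) 24.8 kg; (b) 11.7 kg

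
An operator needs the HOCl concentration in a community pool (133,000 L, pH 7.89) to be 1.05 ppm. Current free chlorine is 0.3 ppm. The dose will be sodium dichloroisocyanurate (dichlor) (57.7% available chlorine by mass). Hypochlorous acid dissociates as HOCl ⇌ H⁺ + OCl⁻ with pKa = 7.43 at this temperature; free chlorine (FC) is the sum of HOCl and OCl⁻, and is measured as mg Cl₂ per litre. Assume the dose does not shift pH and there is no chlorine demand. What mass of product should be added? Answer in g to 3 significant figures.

[OCl⁻]/[HOCl] = 10^(pH − pKa) = 10^(7.89 − 7.43) = 2.884; fraction as HOCl = 1/(1 + 2.884) = 0.2575.
Free chlorine required for 1.05 ppm HOCl: 1.05 / 0.2575 = 4.078 ppm.
FC to add: 4.078 − 0.3 = 3.778 mg/L as Cl₂.
Cl₂ equivalent: 3.778 mg/L × 133,000 L = 502.5 g.
Product at 57.7% available Cl: 502.5 / 0.577 = 870.9 g.

871 g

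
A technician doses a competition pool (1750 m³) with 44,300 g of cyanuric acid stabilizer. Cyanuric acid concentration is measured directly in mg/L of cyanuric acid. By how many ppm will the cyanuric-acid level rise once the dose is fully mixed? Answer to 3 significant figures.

25.3 ppm

Volume: 1750 m³ = 1,750,000 L.
Rise: 44,300 g / 1,750,000 L × 1000 = 25.31 mg/L.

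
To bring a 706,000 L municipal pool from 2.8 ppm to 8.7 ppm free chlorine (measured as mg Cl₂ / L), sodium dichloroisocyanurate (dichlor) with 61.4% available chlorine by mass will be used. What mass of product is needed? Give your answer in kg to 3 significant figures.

6.78 kg

Chlorine deficit: 8.7 − 2.8 = 5.9 ppm = 5.9 mg/L as Cl₂.
Cl₂ equivalent needed: 5.9 mg/L × 706,000 L = 4,165,000 mg = 4165 g.
Product at 61.4% available chlorine: 4165 / 0.614 = 6784 g.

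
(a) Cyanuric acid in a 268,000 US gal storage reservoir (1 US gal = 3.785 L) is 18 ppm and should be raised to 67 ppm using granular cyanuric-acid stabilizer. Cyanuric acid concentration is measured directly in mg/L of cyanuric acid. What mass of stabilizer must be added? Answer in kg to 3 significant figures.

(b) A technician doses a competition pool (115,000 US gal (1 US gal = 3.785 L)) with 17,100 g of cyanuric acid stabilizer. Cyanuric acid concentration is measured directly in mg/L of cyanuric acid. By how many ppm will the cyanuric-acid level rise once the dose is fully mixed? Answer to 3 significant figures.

(a) Volume: 268,000 US gal × 3.785 L/gal = 1,014,380 L.
(a) CYA to add: (67 − 18) = 49 mg/L × 1,014,380 L = 49,700 g cyanuric acid.

(b) Volume: 115,000 US gal × 3.785 L/gal = 435,275 L.
(b) Rise: 17,100 g / 435,275 L × 1000 = 39.29 mg/L.

(a) 49.7 kg; (b) 39.3 ppm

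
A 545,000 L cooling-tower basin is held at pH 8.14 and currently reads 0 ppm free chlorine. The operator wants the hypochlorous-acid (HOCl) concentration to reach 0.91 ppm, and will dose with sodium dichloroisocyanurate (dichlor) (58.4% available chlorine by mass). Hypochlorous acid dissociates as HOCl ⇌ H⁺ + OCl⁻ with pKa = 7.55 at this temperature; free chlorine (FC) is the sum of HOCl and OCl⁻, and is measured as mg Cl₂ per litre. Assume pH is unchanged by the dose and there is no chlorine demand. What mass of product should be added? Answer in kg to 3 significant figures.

4.15 kg

[OCl⁻]/[HOCl] = 10^(pH − pKa) = 10^(8.14 − 7.55) = 3.89; fraction as HOCl = 1/(1 + 3.89) = 0.2045.
Free chlorine required for 0.91 ppm HOCl: 0.91 / 0.2045 = 4.45 ppm.
FC to add: 4.45 − 0 = 4.45 mg/L as Cl₂.
Cl₂ equivalent: 4.45 mg/L × 545,000 L = 2425 g.
Product at 58.4% available Cl: 2425 / 0.584 = 4153 g.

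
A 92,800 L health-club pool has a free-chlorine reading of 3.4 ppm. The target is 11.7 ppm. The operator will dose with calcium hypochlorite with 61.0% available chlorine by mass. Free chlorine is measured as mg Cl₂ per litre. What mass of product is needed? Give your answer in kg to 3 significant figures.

1.26 kg

Chlorine deficit: 11.7 − 3.4 = 8.3 ppm = 8.3 mg/L as Cl₂.
Cl₂ equivalent needed: 8.3 mg/L × 92,800 L = 770,200 mg = 770.2 g.
Product at 61.0% available chlorine: 770.2 / 0.61 = 1263 g.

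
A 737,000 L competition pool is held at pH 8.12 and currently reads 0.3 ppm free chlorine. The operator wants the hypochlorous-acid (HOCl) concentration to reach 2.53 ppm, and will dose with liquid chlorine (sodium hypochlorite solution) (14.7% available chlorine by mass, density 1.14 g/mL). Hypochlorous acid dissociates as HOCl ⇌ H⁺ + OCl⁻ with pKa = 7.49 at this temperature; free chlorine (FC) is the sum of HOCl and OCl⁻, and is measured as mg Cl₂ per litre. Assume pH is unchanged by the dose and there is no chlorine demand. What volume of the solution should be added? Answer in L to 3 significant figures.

57.3 L

[OCl⁻]/[HOCl] = 10^(pH − pKa) = 10^(8.12 − 7.49) = 4.266; fraction as HOCl = 1/(1 + 4.266) = 0.1899.
Free chlorine required for 2.53 ppm HOCl: 2.53 / 0.1899 = 13.32 ppm.
FC to add: 13.32 − 0.3 = 13.02 mg/L as Cl₂.
Cl₂ equivalent: 13.02 mg/L × 737,000 L = 9598 g.
Product at 14.7% available Cl: 9598 / 0.147 = 65,290 g.
Volume: 65,290 g ÷ 1.14 g/mL = 57,270 mL.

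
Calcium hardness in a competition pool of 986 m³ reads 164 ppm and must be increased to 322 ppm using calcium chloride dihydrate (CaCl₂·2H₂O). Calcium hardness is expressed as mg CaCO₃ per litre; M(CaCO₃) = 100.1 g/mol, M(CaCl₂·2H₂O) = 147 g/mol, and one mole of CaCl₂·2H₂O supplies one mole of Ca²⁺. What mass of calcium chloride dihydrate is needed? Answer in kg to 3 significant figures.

229 kg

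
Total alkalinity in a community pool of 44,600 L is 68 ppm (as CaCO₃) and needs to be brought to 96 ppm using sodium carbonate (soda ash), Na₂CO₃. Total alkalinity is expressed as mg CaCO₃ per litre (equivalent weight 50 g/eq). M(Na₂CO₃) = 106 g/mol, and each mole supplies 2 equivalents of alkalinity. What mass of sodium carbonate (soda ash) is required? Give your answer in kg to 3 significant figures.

1.32 kg

Alkalinity to add: (96 − 68) = 28 mg/L as CaCO₃ × 44,600 L = 1249 g as CaCO₃.
Equivalents: 1249 g ÷ 50 g/eq = 24.98 eq.
Each mole of Na₂CO₃ supplies 2 eq, so 24.98 / 2 = 12.49 mol.
Mass: 12.49 mol × 106 g/mol = 1324 g.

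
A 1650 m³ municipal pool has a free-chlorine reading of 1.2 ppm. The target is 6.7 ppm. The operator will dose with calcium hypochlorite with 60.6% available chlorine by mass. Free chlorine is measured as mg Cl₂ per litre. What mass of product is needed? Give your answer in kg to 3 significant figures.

15.0 kg

Volume: 1650 m³ = 1,650,000 L.
Chlorine deficit: 6.7 − 1.2 = 5.5 ppm = 5.5 mg/L as Cl₂.
Cl₂ equivalent needed: 5.5 mg/L × 1,650,000 L = 9,075,000 mg = 9075 g.
Product at 60.6% available chlorine: 9075 / 0.606 = 14,980 g.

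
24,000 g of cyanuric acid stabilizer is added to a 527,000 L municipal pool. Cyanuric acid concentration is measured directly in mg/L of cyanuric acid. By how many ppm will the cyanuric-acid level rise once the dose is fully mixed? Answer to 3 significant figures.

45.5 ppm

Rise: 24,000 g / 527,000 L × 1000 = 45.54 mg/L.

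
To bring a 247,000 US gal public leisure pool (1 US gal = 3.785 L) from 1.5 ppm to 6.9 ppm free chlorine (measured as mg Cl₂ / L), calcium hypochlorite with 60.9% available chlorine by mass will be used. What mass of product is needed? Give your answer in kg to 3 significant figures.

Volume: 247,000 US gal × 3.785 L/gal = 934,895 L.
Chlorine deficit: 6.9 − 1.5 = 5.4 ppm = 5.4 mg/L as Cl₂.
Cl₂ equivalent needed: 5.4 mg/L × 934,895 L = 5,048,000 mg = 5048 g.
Product at 60.9% available chlorine: 5048 / 0.609 = 8290 g.

8.29 kg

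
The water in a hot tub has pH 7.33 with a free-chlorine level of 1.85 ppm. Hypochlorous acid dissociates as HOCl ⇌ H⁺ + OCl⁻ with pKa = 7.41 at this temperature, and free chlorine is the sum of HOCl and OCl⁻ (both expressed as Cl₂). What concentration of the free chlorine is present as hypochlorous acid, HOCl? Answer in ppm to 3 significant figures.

[OCl⁻]/[HOCl] = 10^(pH − pKa) = 10^(7.33 − 7.41) = 10^-0.08 = 0.8318.
Fraction as HOCl = 1 / (1 + 0.8318) = 0.5459.
HOCl = 0.5459 × 1.85 ppm = 1.01 ppm.

1.01 ppm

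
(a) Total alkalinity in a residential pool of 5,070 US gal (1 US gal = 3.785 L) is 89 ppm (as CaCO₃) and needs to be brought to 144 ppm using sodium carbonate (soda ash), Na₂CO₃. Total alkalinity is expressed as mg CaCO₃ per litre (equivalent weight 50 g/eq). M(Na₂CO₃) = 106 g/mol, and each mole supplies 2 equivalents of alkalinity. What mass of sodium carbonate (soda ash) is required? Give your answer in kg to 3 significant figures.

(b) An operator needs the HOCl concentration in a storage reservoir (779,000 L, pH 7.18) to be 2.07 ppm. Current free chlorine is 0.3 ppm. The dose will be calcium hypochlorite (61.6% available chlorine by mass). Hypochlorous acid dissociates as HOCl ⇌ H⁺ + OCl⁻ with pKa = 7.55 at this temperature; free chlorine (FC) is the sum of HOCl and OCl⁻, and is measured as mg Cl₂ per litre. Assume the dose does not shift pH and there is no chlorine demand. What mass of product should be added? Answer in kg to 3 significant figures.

(a) Volume: 5,070 US gal × 3.785 L/gal = 19,190 L.
(a) Alkalinity to add: (144 − 89) = 55 mg/L as CaCO₃ × 19,190 L = 1055 g as CaCO₃.
(a) Equivalents: 1055 g ÷ 50 g/eq = 21.11 eq.
(a) Each mole of Na₂CO₃ supplies 2 eq, so 21.11 / 2 = 10.55 mol.
(a) Mass: 10.55 mol × 106 g/mol = 1119 g.

(b) [OCl⁻]/[HOCl] = 10^(pH − pKa) = 10^(7.18 − 7.55) = 0.4266; fraction as HOCl = 1/(1 + 0.4266) = 0.701.
(b) Free chlorine required for 2.07 ppm HOCl: 2.07 / 0.701 = 2.953 ppm.
(b) FC to add: 2.953 − 0.3 = 2.653 mg/L as Cl₂.
(b) Cl₂ equivalent: 2.653 mg/L × 779,000 L = 2067 g.
(b) Product at 61.6% available Cl: 2067 / 0.616 = 3355 g.

(a) 1.12 kg; (b) 3.36 kg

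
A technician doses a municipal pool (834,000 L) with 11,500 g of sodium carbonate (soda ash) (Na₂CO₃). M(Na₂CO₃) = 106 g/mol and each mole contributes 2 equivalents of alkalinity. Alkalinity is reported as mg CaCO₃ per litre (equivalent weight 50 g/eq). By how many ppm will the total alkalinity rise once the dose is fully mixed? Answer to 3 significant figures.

13.0 ppm

Moles of Na₂CO₃: 11,500 g ÷ 106 g/mol = 108.5 mol → 217 eq of alkalinity.
As CaCO₃: 217 eq × 50 g/eq = 10,850 g.
Rise: 10,850 g / 834,000 L × 1000 = 13.01 mg/L.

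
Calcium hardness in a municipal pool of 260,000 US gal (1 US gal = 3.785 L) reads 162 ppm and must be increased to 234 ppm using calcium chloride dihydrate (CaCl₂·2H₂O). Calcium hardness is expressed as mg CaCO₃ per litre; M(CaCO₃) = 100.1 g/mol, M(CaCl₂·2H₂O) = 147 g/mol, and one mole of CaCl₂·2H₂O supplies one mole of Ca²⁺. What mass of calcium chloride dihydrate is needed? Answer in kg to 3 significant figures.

Volume: 260,000 US gal × 3.785 L/gal = 984,100 L.
Hardness to add: (234 − 162) = 72 mg/L as CaCO₃ × 984,100 L = 70,860 g as CaCO₃.
Moles of Ca²⁺ (1 mol Ca²⁺ ≡ 1 mol CaCO₃): 70,860 / 100.1 g/mol = 707.8 mol.
Mass of CaCl₂·2H₂O: 707.8 × 147 = 104,100 g.

104 kg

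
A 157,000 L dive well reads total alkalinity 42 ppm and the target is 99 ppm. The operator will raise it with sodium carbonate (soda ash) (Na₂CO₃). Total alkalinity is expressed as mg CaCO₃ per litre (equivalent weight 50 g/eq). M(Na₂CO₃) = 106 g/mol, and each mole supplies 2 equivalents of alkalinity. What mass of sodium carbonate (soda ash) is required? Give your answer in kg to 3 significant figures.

9.49 kg

Alkalinity to add: (99 − 42) = 57 mg/L as CaCO₃ × 157,000 L = 8949 g as CaCO₃.
Equivalents: 8949 g ÷ 50 g/eq = 179 eq.
Each mole of Na₂CO₃ supplies 2 eq, so 179 / 2 = 89.49 mol.
Mass: 89.49 mol × 106 g/mol = 9486 g.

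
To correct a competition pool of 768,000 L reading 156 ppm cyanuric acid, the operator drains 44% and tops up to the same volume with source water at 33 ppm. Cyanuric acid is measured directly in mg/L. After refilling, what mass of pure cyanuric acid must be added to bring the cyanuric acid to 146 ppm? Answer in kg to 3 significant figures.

After draining 44% and refilling: 156 × 0.56 + 33 × 0.44 = 101.88 ppm.
Deficit to target: 146 − 101.88 = 44.12 mg/L.
Mass: 44.12 mg/L × 768,000 L = 33,880 g cyanuric acid.

33.9 kg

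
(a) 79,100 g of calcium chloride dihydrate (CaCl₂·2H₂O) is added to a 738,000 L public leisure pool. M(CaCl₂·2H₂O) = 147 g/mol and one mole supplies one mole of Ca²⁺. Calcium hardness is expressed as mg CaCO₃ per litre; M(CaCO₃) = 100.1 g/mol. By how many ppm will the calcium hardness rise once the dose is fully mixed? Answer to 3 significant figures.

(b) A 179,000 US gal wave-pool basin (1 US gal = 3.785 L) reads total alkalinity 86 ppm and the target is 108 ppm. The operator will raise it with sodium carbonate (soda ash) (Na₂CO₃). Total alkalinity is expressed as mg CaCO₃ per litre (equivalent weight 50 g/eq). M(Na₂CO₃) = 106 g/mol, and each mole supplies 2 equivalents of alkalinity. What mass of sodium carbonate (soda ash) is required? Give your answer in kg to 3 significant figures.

(a) 73.0 ppm; (b) 15.8 kg

(a) Moles of Ca²⁺: 79,100 g ÷ 147 g/mol = 538.1 mol.
(a) As CaCO₃: 538.1 mol × 100.1 g/mol = 53,860 g.
(a) Rise: 53,860 g / 738,000 L × 1000 = 72.99 mg/L.

(b) Volume: 179,000 US gal × 3.785 L/gal = 677,515 L.
(b) Alkalinity to add: (108 − 86) = 22 mg/L as CaCO₃ × 677,515 L = 14,910 g as CaCO₃.
(b) Equivalents: 14,910 g ÷ 50 g/eq = 298.1 eq.
(b) Each mole of Na₂CO₃ supplies 2 eq, so 298.1 / 2 = 149.1 mol.
(b) Mass: 149.1 mol × 106 g/mol = 15,800 g.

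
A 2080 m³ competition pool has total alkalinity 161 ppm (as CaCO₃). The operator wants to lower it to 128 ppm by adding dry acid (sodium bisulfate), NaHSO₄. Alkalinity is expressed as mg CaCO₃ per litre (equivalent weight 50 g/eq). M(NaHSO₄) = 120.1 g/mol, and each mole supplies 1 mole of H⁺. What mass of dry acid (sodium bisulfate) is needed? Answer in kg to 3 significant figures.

Volume: 2080 m³ = 2,080,000 L.
Alkalinity to neutralize: (161 − 128) = 33 mg/L as CaCO₃ × 2,080,000 L = 68,640 g as CaCO₃.
Equivalents of H⁺ required: 68,640 ÷ 50 g/eq = 1373 eq = 1373 mol NaHSO₄.
Mass of NaHSO₄: 1373 × 120.1 = 164,900 g.

165 kg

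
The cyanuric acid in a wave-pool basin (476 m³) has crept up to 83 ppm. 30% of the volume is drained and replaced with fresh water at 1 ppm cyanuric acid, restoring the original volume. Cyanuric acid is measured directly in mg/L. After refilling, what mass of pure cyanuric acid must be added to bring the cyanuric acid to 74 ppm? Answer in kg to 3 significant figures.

Volume: 476 m³ = 476,000 L.
After draining 30% and refilling: 83 × 0.70 + 1 × 0.30 = 58.4 ppm.
Deficit to target: 74 − 58.4 = 15.6 mg/L.
Mass: 15.6 mg/L × 476,000 L = 7426 g cyanuric acid.

7.43 kg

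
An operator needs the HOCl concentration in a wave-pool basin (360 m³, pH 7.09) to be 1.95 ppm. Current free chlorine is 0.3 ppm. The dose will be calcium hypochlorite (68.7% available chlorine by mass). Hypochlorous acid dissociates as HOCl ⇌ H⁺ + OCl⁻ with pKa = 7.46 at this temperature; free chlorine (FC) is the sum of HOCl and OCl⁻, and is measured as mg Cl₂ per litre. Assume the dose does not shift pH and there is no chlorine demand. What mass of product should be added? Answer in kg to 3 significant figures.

Volume: 360 m³ = 360,000 L.
[OCl⁻]/[HOCl] = 10^(pH − pKa) = 10^(7.09 − 7.46) = 0.4266; fraction as HOCl = 1/(1 + 0.4266) = 0.701.
Free chlorine required for 1.95 ppm HOCl: 1.95 / 0.701 = 2.782 ppm.
FC to add: 2.782 − 0.3 = 2.482 mg/L as Cl₂.
Cl₂ equivalent: 2.482 mg/L × 360,000 L = 893.5 g.
Product at 68.7% available Cl: 893.5 / 0.687 = 1301 g.

1.30 kg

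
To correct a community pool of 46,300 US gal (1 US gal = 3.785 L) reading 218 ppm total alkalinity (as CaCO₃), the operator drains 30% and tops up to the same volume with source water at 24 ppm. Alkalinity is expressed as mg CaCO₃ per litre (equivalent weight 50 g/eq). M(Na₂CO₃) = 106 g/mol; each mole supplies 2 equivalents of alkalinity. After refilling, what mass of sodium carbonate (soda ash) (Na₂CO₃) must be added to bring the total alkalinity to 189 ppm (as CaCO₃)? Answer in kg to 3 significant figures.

Volume: 46,300 US gal × 3.785 L/gal = 175,246 L.
After draining 30% and refilling: 218 × 0.70 + 24 × 0.30 = 159.8 ppm.
Deficit to target: 189 − 159.8 = 29.2 mg/L.
As CaCO₃: 29.2 mg/L × 175,246 L = 5117 g; ÷ 50 g/eq ÷ 2 = 51.17 mol Na₂CO₃.
Mass: 51.17 × 106 = 5424 g.

5.42 kg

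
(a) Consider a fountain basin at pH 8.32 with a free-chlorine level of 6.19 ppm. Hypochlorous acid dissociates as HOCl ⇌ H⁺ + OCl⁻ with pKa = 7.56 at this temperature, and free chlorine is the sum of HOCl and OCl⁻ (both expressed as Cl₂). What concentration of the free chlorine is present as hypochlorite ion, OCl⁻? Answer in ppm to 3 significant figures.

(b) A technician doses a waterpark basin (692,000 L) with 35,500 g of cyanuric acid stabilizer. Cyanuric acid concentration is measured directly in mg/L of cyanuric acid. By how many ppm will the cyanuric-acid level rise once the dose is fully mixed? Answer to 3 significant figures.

(a) [OCl⁻]/[HOCl] = 10^(pH − pKa) = 10^(8.32 − 7.56) = 10^0.76 = 5.754.
(a) Fraction as HOCl = 1 / (1 + 5.754) = 0.1481.
(a) OCl⁻ = (1 − 0.1481) × 6.19 ppm = 5.274 ppm.

(b) Rise: 35,500 g / 692,000 L × 1000 = 51.3 mg/L.

(a) 5.27 ppm; (b) 51.3 ppm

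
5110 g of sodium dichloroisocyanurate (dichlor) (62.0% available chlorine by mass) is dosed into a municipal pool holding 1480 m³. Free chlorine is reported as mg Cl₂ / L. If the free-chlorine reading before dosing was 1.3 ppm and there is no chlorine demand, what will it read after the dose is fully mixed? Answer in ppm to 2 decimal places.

Volume: 1480 m³ = 1,480,000 L.
Available chlorine delivered: 5110 g × 0.62 = 3168 g as Cl₂.
Concentration rise: 3168 g / 1,480,000 L = 2.141 mg/L = 2.14 ppm.
Final FC: 1.3 + 2.14 = 3.44 ppm.

3.44 ppm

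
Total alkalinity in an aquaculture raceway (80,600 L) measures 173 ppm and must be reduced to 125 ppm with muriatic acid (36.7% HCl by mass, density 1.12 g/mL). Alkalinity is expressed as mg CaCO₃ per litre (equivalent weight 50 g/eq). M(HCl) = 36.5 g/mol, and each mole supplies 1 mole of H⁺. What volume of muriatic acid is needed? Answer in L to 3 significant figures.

6.87 L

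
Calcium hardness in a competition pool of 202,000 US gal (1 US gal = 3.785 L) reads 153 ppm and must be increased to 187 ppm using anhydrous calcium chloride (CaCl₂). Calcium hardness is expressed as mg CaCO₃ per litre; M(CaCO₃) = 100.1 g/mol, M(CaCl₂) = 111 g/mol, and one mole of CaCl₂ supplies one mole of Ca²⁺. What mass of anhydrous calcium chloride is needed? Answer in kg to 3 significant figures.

Volume: 202,000 US gal × 3.785 L/gal = 764,570 L.
Hardness to add: (187 − 153) = 34 mg/L as CaCO₃ × 764,570 L = 26,000 g as CaCO₃.
Moles of Ca²⁺ (1 mol Ca²⁺ ≡ 1 mol CaCO₃): 26,000 / 100.1 g/mol = 259.7 mol.
Mass of CaCl₂: 259.7 × 111 = 28,830 g.

28.8 kg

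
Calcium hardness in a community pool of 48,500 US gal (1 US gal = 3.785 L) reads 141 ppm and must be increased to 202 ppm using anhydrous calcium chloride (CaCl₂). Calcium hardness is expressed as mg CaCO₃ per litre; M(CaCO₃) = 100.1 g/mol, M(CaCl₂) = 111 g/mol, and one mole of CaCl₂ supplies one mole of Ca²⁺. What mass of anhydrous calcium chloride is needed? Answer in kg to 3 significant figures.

Volume: 48,500 US gal × 3.785 L/gal = 183,572 L.
Hardness to add: (202 − 141) = 61 mg/L as CaCO₃ × 183,572 L = 11,200 g as CaCO₃.
Moles of Ca²⁺ (1 mol Ca²⁺ ≡ 1 mol CaCO₃): 11,200 / 100.1 g/mol = 111.9 mol.
Mass of CaCl₂: 111.9 × 111 = 12,420 g.

12.4 kg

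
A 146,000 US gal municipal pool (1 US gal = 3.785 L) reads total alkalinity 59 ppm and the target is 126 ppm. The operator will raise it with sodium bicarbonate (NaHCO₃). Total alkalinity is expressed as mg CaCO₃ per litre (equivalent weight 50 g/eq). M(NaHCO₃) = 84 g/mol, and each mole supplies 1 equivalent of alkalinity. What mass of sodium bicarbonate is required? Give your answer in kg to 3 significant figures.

62.2 kg

Volume: 146,000 US gal × 3.785 L/gal = 552,610 L.
Alkalinity to add: (126 − 59) = 67 mg/L as CaCO₃ × 552,610 L = 37,020 g as CaCO₃.
Equivalents: 37,020 g ÷ 50 g/eq = 740.5 eq.
NaHCO₃ supplies 1 eq per mole → 740.5 mol.
Mass: 740.5 mol × 84 g/mol = 62,200 g.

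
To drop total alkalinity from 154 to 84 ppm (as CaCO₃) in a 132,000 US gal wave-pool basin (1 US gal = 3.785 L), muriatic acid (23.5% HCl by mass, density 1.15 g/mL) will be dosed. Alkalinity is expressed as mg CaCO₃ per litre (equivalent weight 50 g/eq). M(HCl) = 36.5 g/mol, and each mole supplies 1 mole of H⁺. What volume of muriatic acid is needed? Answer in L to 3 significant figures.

94.5 L

Volume: 132,000 US gal × 3.785 L/gal = 499,620 L.
Alkalinity to neutralize: (154 − 84) = 70 mg/L as CaCO₃ × 499,620 L = 34,970 g as CaCO₃.
Equivalents of H⁺ required: 34,970 ÷ 50 g/eq = 699.5 eq = 699.5 mol HCl.
Mass of HCl: 699.5 × 36.5 = 25,530 g.
Mass of 23.5% solution: 25,530 / 0.235 = 108,600 g.
Volume: 108,600 g ÷ 1.15 g/mL = 94,470 mL.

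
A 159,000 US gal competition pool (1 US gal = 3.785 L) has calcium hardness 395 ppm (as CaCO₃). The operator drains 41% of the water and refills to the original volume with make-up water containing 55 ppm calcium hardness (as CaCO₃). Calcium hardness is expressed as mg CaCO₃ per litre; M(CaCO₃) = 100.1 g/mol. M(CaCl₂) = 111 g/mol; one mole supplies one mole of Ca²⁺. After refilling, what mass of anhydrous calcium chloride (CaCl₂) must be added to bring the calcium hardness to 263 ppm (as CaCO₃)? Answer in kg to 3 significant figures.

4.94 kg

Volume: 159,000 US gal × 3.785 L/gal = 601,815 L.
After draining 41% and refilling: 395 × 0.59 + 55 × 0.41 = 255.6 ppm.
Deficit to target: 263 − 255.6 = 7.4 mg/L.
As CaCO₃: 7.4 mg/L × 601,815 L = 4453 g; ÷ 100.1 = 44.49 mol Ca²⁺.
Mass: 44.49 × 111 = 4938 g.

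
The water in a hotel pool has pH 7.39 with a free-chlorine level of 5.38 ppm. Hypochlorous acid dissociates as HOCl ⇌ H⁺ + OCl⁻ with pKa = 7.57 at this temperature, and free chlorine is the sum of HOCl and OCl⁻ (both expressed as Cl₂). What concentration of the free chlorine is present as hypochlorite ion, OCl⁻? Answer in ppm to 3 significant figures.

2.14 ppm

[OCl⁻]/[HOCl] = 10^(pH − pKa) = 10^(7.39 − 7.57) = 10^-0.18 = 0.6607.
Fraction as HOCl = 1 / (1 + 0.6607) = 0.6022.
OCl⁻ = (1 − 0.6022) × 5.38 ppm = 2.14 ppm.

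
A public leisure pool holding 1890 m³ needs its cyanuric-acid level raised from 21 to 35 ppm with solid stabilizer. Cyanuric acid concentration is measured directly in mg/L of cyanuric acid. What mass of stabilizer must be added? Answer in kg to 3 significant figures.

Volume: 1890 m³ = 1,890,000 L.
CYA to add: (35 − 21) = 14 mg/L × 1,890,000 L = 26,460 g cyanuric acid.

26.5 kg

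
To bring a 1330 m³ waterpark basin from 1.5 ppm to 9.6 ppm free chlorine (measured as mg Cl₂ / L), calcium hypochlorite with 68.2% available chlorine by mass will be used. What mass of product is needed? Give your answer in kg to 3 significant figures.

Volume: 1330 m³ = 1,330,000 L.
Chlorine deficit: 9.6 − 1.5 = 8.1 ppm = 8.1 mg/L as Cl₂.
Cl₂ equivalent needed: 8.1 mg/L × 1,330,000 L = 10,770,000 mg = 10,770 g.
Product at 68.2% available chlorine: 10,770 / 0.682 = 15,800 g.

15.8 kg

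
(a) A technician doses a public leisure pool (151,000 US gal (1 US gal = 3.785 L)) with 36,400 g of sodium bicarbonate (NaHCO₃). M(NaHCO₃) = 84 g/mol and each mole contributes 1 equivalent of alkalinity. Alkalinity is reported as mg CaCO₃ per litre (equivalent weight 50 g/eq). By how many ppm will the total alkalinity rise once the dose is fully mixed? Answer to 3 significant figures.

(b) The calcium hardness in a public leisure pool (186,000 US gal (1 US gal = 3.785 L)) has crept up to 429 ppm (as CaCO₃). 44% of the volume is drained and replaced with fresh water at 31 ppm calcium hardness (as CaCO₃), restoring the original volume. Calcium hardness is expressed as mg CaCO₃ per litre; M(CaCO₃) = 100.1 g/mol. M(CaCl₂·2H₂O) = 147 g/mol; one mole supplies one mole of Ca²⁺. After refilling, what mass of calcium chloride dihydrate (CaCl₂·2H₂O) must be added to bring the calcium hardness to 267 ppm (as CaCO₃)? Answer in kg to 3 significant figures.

(a) Volume: 151,000 US gal × 3.785 L/gal = 571,535 L.
(a) Moles of NaHCO₃: 36,400 g ÷ 84 g/mol = 433.3 mol → 433.3 eq of alkalinity.
(a) As CaCO₃: 433.3 eq × 50 g/eq = 21,670 g.
(a) Rise: 21,670 g / 571,535 L × 1000 = 37.91 mg/L.

(b) Volume: 186,000 US gal × 3.785 L/gal = 704,010 L.
(b) After draining 44% and refilling: 429 × 0.56 + 31 × 0.44 = 253.88 ppm.
(b) Deficit to target: 267 − 253.88 = 13.12 mg/L.
(b) As CaCO₃: 13.12 mg/L × 704,010 L = 9237 g; ÷ 100.1 = 92.27 mol Ca²⁺.
(b) Mass: 92.27 × 147 = 13,560 g.

(a) 37.9 ppm; (b) 13.6 kg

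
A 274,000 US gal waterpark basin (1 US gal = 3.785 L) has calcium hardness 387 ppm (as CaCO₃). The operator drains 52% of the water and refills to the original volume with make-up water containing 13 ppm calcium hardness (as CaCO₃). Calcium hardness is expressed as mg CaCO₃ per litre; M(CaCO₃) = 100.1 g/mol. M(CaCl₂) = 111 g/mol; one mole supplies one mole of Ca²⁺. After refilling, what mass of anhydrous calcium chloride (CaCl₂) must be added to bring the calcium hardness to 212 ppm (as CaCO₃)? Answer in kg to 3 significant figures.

22.4 kg

Volume: 274,000 US gal × 3.785 L/gal = 1,037,090 L.
After draining 52% and refilling: 387 × 0.48 + 13 × 0.52 = 192.52 ppm.
Deficit to target: 212 − 192.52 = 19.48 mg/L.
As CaCO₃: 19.48 mg/L × 1,037,090 L = 20,200 g; ÷ 100.1 = 201.8 mol Ca²⁺.
Mass: 201.8 × 111 = 22,400 g.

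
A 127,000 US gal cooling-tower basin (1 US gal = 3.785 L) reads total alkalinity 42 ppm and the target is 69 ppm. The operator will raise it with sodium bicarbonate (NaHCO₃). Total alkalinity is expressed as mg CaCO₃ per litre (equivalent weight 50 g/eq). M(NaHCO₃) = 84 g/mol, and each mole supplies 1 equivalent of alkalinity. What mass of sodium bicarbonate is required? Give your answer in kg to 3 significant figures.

Volume: 127,000 US gal × 3.785 L/gal = 480,695 L.
Alkalinity to add: (69 − 42) = 27 mg/L as CaCO₃ × 480,695 L = 12,980 g as CaCO₃.
Equivalents: 12,980 g ÷ 50 g/eq = 259.6 eq.
NaHCO₃ supplies 1 eq per mole → 259.6 mol.
Mass: 259.6 mol × 84 g/mol = 21,800 g.

21.8 kg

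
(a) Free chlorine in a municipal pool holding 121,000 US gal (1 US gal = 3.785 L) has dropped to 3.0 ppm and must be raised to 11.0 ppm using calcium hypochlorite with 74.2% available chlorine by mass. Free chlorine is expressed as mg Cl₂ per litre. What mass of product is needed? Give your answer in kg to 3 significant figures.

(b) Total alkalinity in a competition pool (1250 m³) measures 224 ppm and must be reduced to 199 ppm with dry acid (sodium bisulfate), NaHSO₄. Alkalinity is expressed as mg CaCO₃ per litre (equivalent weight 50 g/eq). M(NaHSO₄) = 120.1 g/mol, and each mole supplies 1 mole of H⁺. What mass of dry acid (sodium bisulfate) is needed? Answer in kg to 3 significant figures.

(a) 4.94 kg; (b) 75.1 kg

(a) Volume: 121,000 US gal × 3.785 L/gal = 457,985 L.
(a) Chlorine deficit: 11.0 − 3.0 = 8 ppm = 8 mg/L as Cl₂.
(a) Cl₂ equivalent needed: 8 mg/L × 457,985 L = 3,664,000 mg = 3664 g.
(a) Product at 74.2% available chlorine: 3664 / 0.742 = 4938 g.

(b) Volume: 1250 m³ = 1,250,000 L.
(b) Alkalinity to neutralize: (224 − 199) = 25 mg/L as CaCO₃ × 1,250,000 L = 31,250 g as CaCO₃.
(b) Equivalents of H⁺ required: 31,250 ÷ 50 g/eq = 625 eq = 625 mol NaHSO₄.
(b) Mass of NaHSO₄: 625 × 120.1 = 75,060 g.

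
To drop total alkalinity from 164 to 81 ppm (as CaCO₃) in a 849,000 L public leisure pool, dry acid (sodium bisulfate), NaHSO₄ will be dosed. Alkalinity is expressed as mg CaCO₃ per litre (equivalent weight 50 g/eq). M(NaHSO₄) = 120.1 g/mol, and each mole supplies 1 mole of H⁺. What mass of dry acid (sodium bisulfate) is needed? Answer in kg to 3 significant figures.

169 kg

Alkalinity to neutralize: (164 − 81) = 83 mg/L as CaCO₃ × 849,000 L = 70,470 g as CaCO₃.
Equivalents of H⁺ required: 70,470 ÷ 50 g/eq = 1409 eq = 1409 mol NaHSO₄.
Mass of NaHSO₄: 1409 × 120.1 = 169,300 g.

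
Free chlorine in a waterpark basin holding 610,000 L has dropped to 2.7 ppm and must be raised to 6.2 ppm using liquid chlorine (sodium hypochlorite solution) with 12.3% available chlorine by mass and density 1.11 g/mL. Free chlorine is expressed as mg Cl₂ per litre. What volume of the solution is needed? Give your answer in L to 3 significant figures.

Chlorine deficit: 6.2 − 2.7 = 3.5 ppm = 3.5 mg/L as Cl₂.
Cl₂ equivalent needed: 3.5 mg/L × 610,000 L = 2,135,000 mg = 2135 g.
Product at 12.3% available chlorine: 2135 / 0.123 = 17,360 g.
Volume at density 1.11 g/mL: 17,360 g ÷ 1.11 g/mL = 15,640 mL.

15.6 L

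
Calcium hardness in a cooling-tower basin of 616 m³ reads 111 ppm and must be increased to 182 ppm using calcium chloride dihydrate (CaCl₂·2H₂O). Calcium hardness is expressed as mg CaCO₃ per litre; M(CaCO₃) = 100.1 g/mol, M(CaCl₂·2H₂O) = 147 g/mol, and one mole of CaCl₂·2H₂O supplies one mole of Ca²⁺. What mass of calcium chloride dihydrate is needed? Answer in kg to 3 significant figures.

Volume: 616 m³ = 616,000 L.
Hardness to add: (182 − 111) = 71 mg/L as CaCO₃ × 616,000 L = 43,740 g as CaCO₃.
Moles of Ca²⁺ (1 mol Ca²⁺ ≡ 1 mol CaCO₃): 43,740 / 100.1 g/mol = 436.9 mol.
Mass of CaCl₂·2H₂O: 436.9 × 147 = 64,230 g.

64.2 kg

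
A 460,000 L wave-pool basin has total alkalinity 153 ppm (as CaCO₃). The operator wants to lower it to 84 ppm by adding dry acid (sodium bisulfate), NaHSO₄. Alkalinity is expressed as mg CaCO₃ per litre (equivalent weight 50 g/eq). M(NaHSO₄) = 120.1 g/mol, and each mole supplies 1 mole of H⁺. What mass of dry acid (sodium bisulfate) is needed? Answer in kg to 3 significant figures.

76.2 kg

Alkalinity to neutralize: (153 − 84) = 69 mg/L as CaCO₃ × 460,000 L = 31,740 g as CaCO₃.
Equivalents of H⁺ required: 31,740 ÷ 50 g/eq = 634.8 eq = 634.8 mol NaHSO₄.
Mass of NaHSO₄: 634.8 × 120.1 = 76,240 g.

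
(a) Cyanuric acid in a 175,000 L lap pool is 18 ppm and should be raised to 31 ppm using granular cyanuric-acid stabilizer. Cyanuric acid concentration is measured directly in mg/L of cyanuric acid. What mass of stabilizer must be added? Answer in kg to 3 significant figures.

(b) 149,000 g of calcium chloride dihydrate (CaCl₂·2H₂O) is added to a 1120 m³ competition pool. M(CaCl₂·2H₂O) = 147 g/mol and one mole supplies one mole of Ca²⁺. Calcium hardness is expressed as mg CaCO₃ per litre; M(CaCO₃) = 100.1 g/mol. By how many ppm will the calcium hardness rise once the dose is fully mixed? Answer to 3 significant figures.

(a) CYA to add: (31 − 18) = 13 mg/L × 175,000 L = 2275 g cyanuric acid.

(b) Volume: 1120 m³ = 1,120,000 L.
(b) Moles of Ca²⁺: 149,000 g ÷ 147 g/mol = 1014 mol.
(b) As CaCO₃: 1014 mol × 100.1 g/mol = 101,500 g.
(b) Rise: 101,500 g / 1,120,000 L × 1000 = 90.59 mg/L.

(a) 2.27 kg; (b) 90.6 ppm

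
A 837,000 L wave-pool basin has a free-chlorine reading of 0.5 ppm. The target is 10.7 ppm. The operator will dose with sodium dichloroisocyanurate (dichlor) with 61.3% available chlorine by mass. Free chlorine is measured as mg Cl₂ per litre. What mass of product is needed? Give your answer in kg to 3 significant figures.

Chlorine deficit: 10.7 − 0.5 = 10.2 ppm = 10.2 mg/L as Cl₂.
Cl₂ equivalent needed: 10.2 mg/L × 837,000 L = 8,537,000 mg = 8537 g.
Product at 61.3% available chlorine: 8537 / 0.613 = 13,930 g.

13.9 kg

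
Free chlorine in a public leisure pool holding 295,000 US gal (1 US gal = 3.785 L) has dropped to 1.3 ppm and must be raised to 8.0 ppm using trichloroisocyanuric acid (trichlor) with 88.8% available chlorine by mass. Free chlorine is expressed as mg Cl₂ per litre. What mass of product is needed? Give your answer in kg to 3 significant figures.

8.42 kg

Volume: 295,000 US gal × 3.785 L/gal = 1,116,575 L.
Chlorine deficit: 8.0 − 1.3 = 6.7 ppm = 6.7 mg/L as Cl₂.
Cl₂ equivalent needed: 6.7 mg/L × 1,116,575 L = 7,481,000 mg = 7481 g.
Product at 88.8% available chlorine: 7481 / 0.888 = 8425 g.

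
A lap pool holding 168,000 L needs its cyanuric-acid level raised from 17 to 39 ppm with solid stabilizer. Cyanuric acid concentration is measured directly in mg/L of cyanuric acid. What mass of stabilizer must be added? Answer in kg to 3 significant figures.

3.70 kg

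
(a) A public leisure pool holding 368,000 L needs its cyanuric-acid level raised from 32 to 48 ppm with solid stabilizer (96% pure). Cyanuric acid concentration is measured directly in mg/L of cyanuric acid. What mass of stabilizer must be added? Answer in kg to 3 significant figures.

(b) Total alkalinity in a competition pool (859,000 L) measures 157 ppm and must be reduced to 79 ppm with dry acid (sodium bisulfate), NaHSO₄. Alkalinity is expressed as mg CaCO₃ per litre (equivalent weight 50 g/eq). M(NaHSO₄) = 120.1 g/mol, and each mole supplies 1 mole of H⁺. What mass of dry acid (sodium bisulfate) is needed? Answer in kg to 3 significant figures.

(a) CYA to add: (48 − 32) = 16 mg/L × 368,000 L = 5888 g cyanuric acid.
(a) At 96% purity: 5888 / 0.96 = 6133 g product.

(b) Alkalinity to neutralize: (157 − 79) = 78 mg/L as CaCO₃ × 859,000 L = 67,000 g as CaCO₃.
(b) Equivalents of H⁺ required: 67,000 ÷ 50 g/eq = 1340 eq = 1340 mol NaHSO₄.
(b) Mass of NaHSO₄: 1340 × 120.1 = 160,900 g.

(a) 6.13 kg; (b) 161 kg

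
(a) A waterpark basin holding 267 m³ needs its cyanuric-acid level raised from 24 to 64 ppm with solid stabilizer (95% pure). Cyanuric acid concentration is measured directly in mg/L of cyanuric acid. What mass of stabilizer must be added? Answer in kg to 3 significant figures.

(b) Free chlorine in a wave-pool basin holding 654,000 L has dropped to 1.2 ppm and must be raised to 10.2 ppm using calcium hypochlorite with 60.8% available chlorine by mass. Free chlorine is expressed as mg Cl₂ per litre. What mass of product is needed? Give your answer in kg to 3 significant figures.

(a) Volume: 267 m³ = 267,000 L.
(a) CYA to add: (64 − 24) = 40 mg/L × 267,000 L = 10,680 g cyanuric acid.
(a) At 95% purity: 10,680 / 0.95 = 11,240 g product.

(b) Chlorine deficit: 10.2 − 1.2 = 9 ppm = 9 mg/L as Cl₂.
(b) Cl₂ equivalent needed: 9 mg/L × 654,000 L = 5,886,000 mg = 5886 g.
(b) Product at 60.8% available chlorine: 5886 / 0.608 = 9681 g.

(a) 11.2 kg; (b) 9.68 kg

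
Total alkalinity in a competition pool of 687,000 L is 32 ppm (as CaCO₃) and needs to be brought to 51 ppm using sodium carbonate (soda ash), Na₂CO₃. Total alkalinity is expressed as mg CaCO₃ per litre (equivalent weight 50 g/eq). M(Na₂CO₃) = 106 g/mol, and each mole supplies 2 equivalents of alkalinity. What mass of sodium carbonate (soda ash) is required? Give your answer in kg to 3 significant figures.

Alkalinity to add: (51 − 32) = 19 mg/L as CaCO₃ × 687,000 L = 13,050 g as CaCO₃.
Equivalents: 13,050 g ÷ 50 g/eq = 261.1 eq.
Each mole of Na₂CO₃ supplies 2 eq, so 261.1 / 2 = 130.5 mol.
Mass: 130.5 mol × 106 g/mol = 13,840 g.

13.8 kg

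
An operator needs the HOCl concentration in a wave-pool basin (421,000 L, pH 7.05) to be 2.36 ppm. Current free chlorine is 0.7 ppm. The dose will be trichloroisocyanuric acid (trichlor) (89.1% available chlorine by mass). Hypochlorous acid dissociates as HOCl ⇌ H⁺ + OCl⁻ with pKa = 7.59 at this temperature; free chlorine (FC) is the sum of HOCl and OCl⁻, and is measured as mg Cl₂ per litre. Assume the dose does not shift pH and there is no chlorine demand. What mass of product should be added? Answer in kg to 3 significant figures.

1.11 kg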